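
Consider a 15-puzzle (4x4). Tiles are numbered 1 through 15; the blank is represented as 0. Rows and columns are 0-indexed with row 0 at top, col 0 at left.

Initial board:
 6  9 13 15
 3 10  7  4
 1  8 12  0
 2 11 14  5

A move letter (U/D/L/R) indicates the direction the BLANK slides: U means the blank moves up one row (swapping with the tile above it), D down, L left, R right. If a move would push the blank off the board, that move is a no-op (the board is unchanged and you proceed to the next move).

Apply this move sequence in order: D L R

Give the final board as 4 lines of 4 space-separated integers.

After move 1 (D):
 6  9 13 15
 3 10  7  4
 1  8 12  5
 2 11 14  0

After move 2 (L):
 6  9 13 15
 3 10  7  4
 1  8 12  5
 2 11  0 14

After move 3 (R):
 6  9 13 15
 3 10  7  4
 1  8 12  5
 2 11 14  0

Answer:  6  9 13 15
 3 10  7  4
 1  8 12  5
 2 11 14  0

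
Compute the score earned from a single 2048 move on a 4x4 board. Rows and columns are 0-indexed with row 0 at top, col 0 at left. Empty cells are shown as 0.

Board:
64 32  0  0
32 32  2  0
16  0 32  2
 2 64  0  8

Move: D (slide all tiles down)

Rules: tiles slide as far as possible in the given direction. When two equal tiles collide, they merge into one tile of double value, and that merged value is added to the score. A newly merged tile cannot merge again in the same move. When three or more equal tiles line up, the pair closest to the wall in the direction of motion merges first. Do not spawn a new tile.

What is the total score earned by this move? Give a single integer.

Slide down:
col 0: [64, 32, 16, 2] -> [64, 32, 16, 2]  score +0 (running 0)
col 1: [32, 32, 0, 64] -> [0, 0, 64, 64]  score +64 (running 64)
col 2: [0, 2, 32, 0] -> [0, 0, 2, 32]  score +0 (running 64)
col 3: [0, 0, 2, 8] -> [0, 0, 2, 8]  score +0 (running 64)
Board after move:
64  0  0  0
32  0  0  0
16 64  2  2
 2 64 32  8

Answer: 64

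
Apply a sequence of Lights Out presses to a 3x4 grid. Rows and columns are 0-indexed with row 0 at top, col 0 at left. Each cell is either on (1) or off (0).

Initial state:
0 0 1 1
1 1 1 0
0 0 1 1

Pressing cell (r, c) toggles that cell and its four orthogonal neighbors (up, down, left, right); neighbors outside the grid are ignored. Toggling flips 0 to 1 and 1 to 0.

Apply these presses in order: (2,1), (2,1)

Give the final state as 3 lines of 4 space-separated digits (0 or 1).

Answer: 0 0 1 1
1 1 1 0
0 0 1 1

Derivation:
After press 1 at (2,1):
0 0 1 1
1 0 1 0
1 1 0 1

After press 2 at (2,1):
0 0 1 1
1 1 1 0
0 0 1 1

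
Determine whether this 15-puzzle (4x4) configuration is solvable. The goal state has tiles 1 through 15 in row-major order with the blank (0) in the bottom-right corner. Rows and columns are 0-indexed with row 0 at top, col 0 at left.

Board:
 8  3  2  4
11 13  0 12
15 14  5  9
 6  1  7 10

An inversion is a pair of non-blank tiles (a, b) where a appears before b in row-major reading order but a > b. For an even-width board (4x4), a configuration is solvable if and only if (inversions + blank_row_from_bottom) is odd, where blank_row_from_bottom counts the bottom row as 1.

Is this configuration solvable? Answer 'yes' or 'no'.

Inversions: 48
Blank is in row 1 (0-indexed from top), which is row 3 counting from the bottom (bottom = 1).
48 + 3 = 51, which is odd, so the puzzle is solvable.

Answer: yes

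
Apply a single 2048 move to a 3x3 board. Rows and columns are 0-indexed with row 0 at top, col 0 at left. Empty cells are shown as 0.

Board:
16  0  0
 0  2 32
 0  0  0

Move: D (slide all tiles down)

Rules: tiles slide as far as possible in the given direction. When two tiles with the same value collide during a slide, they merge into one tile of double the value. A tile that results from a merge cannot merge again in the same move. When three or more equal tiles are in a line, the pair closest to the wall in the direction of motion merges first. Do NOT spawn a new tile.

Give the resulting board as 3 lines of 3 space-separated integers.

Answer:  0  0  0
 0  0  0
16  2 32

Derivation:
Slide down:
col 0: [16, 0, 0] -> [0, 0, 16]
col 1: [0, 2, 0] -> [0, 0, 2]
col 2: [0, 32, 0] -> [0, 0, 32]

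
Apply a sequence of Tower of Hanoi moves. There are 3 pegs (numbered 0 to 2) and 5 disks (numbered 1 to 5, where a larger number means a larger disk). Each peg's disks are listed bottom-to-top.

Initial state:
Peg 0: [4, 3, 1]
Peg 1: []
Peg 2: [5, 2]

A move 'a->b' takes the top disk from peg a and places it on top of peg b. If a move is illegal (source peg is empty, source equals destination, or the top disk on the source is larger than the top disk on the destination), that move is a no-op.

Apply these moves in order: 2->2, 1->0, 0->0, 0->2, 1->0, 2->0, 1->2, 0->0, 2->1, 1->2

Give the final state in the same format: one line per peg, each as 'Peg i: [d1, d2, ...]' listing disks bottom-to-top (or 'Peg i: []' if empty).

Answer: Peg 0: [4, 3, 1]
Peg 1: []
Peg 2: [5, 2]

Derivation:
After move 1 (2->2):
Peg 0: [4, 3, 1]
Peg 1: []
Peg 2: [5, 2]

After move 2 (1->0):
Peg 0: [4, 3, 1]
Peg 1: []
Peg 2: [5, 2]

After move 3 (0->0):
Peg 0: [4, 3, 1]
Peg 1: []
Peg 2: [5, 2]

After move 4 (0->2):
Peg 0: [4, 3]
Peg 1: []
Peg 2: [5, 2, 1]

After move 5 (1->0):
Peg 0: [4, 3]
Peg 1: []
Peg 2: [5, 2, 1]

After move 6 (2->0):
Peg 0: [4, 3, 1]
Peg 1: []
Peg 2: [5, 2]

After move 7 (1->2):
Peg 0: [4, 3, 1]
Peg 1: []
Peg 2: [5, 2]

After move 8 (0->0):
Peg 0: [4, 3, 1]
Peg 1: []
Peg 2: [5, 2]

After move 9 (2->1):
Peg 0: [4, 3, 1]
Peg 1: [2]
Peg 2: [5]

After move 10 (1->2):
Peg 0: [4, 3, 1]
Peg 1: []
Peg 2: [5, 2]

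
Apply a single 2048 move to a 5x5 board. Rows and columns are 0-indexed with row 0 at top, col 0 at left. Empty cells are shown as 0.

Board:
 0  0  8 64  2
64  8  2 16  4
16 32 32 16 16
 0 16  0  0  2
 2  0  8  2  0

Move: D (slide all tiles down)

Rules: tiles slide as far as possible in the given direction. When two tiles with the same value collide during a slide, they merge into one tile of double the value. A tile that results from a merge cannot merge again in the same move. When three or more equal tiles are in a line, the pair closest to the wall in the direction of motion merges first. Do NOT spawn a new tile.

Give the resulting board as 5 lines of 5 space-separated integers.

Slide down:
col 0: [0, 64, 16, 0, 2] -> [0, 0, 64, 16, 2]
col 1: [0, 8, 32, 16, 0] -> [0, 0, 8, 32, 16]
col 2: [8, 2, 32, 0, 8] -> [0, 8, 2, 32, 8]
col 3: [64, 16, 16, 0, 2] -> [0, 0, 64, 32, 2]
col 4: [2, 4, 16, 2, 0] -> [0, 2, 4, 16, 2]

Answer:  0  0  0  0  0
 0  0  8  0  2
64  8  2 64  4
16 32 32 32 16
 2 16  8  2  2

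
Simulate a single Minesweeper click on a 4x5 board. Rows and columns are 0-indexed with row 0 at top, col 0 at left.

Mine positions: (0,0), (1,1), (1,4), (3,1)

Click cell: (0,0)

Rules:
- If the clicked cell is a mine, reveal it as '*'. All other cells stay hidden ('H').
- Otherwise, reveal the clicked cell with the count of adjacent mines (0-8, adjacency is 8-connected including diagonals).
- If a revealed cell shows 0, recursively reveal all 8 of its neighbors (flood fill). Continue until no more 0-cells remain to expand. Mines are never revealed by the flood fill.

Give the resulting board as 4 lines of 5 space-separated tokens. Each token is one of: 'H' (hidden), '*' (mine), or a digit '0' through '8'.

* H H H H
H H H H H
H H H H H
H H H H H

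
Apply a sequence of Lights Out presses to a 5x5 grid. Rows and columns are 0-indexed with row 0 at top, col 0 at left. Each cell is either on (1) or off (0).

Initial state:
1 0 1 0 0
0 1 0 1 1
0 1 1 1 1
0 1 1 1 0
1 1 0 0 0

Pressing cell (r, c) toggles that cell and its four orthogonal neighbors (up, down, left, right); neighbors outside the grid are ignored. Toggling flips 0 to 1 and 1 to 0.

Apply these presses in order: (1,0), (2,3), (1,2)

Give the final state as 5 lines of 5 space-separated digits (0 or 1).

Answer: 0 0 0 0 0
1 1 1 1 1
1 1 1 0 0
0 1 1 0 0
1 1 0 0 0

Derivation:
After press 1 at (1,0):
0 0 1 0 0
1 0 0 1 1
1 1 1 1 1
0 1 1 1 0
1 1 0 0 0

After press 2 at (2,3):
0 0 1 0 0
1 0 0 0 1
1 1 0 0 0
0 1 1 0 0
1 1 0 0 0

After press 3 at (1,2):
0 0 0 0 0
1 1 1 1 1
1 1 1 0 0
0 1 1 0 0
1 1 0 0 0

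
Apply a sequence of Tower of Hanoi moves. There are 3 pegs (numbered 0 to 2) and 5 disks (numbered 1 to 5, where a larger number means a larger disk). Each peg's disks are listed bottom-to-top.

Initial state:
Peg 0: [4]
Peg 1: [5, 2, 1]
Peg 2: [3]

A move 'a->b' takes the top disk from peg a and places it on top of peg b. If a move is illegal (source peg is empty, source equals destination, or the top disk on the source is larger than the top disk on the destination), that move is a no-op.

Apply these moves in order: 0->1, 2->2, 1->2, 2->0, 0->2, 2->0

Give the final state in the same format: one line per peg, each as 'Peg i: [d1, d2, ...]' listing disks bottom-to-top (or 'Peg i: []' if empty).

After move 1 (0->1):
Peg 0: [4]
Peg 1: [5, 2, 1]
Peg 2: [3]

After move 2 (2->2):
Peg 0: [4]
Peg 1: [5, 2, 1]
Peg 2: [3]

After move 3 (1->2):
Peg 0: [4]
Peg 1: [5, 2]
Peg 2: [3, 1]

After move 4 (2->0):
Peg 0: [4, 1]
Peg 1: [5, 2]
Peg 2: [3]

After move 5 (0->2):
Peg 0: [4]
Peg 1: [5, 2]
Peg 2: [3, 1]

After move 6 (2->0):
Peg 0: [4, 1]
Peg 1: [5, 2]
Peg 2: [3]

Answer: Peg 0: [4, 1]
Peg 1: [5, 2]
Peg 2: [3]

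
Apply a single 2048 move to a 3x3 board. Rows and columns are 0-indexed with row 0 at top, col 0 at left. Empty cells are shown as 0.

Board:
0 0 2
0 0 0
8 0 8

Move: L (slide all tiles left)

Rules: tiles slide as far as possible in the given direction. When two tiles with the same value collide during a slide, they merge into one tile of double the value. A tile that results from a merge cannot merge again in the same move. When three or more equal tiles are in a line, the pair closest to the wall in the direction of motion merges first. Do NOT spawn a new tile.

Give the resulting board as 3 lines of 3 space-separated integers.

Slide left:
row 0: [0, 0, 2] -> [2, 0, 0]
row 1: [0, 0, 0] -> [0, 0, 0]
row 2: [8, 0, 8] -> [16, 0, 0]

Answer:  2  0  0
 0  0  0
16  0  0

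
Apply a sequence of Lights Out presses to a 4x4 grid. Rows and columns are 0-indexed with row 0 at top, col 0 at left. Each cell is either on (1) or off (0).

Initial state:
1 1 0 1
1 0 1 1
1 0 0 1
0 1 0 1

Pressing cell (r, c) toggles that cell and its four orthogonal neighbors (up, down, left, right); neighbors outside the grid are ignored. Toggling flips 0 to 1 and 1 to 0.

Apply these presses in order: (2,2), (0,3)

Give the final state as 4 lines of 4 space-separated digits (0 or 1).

After press 1 at (2,2):
1 1 0 1
1 0 0 1
1 1 1 0
0 1 1 1

After press 2 at (0,3):
1 1 1 0
1 0 0 0
1 1 1 0
0 1 1 1

Answer: 1 1 1 0
1 0 0 0
1 1 1 0
0 1 1 1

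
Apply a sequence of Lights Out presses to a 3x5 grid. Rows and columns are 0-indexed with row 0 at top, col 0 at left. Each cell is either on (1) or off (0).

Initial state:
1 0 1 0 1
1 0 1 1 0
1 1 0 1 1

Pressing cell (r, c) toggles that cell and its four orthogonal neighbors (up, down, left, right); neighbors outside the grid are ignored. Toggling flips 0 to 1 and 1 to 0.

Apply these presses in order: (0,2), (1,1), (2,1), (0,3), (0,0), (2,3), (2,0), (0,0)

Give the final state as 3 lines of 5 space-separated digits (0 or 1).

Answer: 1 0 1 0 0
1 0 1 1 0
1 0 0 0 0

Derivation:
After press 1 at (0,2):
1 1 0 1 1
1 0 0 1 0
1 1 0 1 1

After press 2 at (1,1):
1 0 0 1 1
0 1 1 1 0
1 0 0 1 1

After press 3 at (2,1):
1 0 0 1 1
0 0 1 1 0
0 1 1 1 1

After press 4 at (0,3):
1 0 1 0 0
0 0 1 0 0
0 1 1 1 1

After press 5 at (0,0):
0 1 1 0 0
1 0 1 0 0
0 1 1 1 1

After press 6 at (2,3):
0 1 1 0 0
1 0 1 1 0
0 1 0 0 0

After press 7 at (2,0):
0 1 1 0 0
0 0 1 1 0
1 0 0 0 0

After press 8 at (0,0):
1 0 1 0 0
1 0 1 1 0
1 0 0 0 0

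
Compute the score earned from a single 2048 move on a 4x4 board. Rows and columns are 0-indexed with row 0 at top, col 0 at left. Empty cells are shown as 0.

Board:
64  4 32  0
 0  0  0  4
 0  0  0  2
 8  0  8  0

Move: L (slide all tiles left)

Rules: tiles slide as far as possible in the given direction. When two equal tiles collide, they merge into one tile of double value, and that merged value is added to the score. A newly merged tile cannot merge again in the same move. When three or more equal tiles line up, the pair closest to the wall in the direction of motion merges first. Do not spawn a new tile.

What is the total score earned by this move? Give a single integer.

Answer: 16

Derivation:
Slide left:
row 0: [64, 4, 32, 0] -> [64, 4, 32, 0]  score +0 (running 0)
row 1: [0, 0, 0, 4] -> [4, 0, 0, 0]  score +0 (running 0)
row 2: [0, 0, 0, 2] -> [2, 0, 0, 0]  score +0 (running 0)
row 3: [8, 0, 8, 0] -> [16, 0, 0, 0]  score +16 (running 16)
Board after move:
64  4 32  0
 4  0  0  0
 2  0  0  0
16  0  0  0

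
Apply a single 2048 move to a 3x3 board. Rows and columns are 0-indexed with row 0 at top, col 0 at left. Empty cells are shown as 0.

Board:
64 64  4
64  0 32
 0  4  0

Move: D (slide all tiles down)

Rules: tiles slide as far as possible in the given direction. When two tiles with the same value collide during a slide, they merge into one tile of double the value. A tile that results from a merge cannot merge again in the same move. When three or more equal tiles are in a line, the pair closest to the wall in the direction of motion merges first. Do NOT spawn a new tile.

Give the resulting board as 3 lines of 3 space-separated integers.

Slide down:
col 0: [64, 64, 0] -> [0, 0, 128]
col 1: [64, 0, 4] -> [0, 64, 4]
col 2: [4, 32, 0] -> [0, 4, 32]

Answer:   0   0   0
  0  64   4
128   4  32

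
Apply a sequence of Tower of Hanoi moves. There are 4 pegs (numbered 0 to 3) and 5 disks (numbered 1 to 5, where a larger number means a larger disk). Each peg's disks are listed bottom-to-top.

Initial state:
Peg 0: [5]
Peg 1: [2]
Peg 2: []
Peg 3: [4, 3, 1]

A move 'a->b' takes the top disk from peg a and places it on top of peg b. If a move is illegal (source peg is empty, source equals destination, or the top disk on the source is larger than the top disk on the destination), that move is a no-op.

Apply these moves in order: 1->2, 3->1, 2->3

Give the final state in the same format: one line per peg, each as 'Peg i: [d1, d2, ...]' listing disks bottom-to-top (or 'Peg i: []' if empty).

Answer: Peg 0: [5]
Peg 1: [1]
Peg 2: []
Peg 3: [4, 3, 2]

Derivation:
After move 1 (1->2):
Peg 0: [5]
Peg 1: []
Peg 2: [2]
Peg 3: [4, 3, 1]

After move 2 (3->1):
Peg 0: [5]
Peg 1: [1]
Peg 2: [2]
Peg 3: [4, 3]

After move 3 (2->3):
Peg 0: [5]
Peg 1: [1]
Peg 2: []
Peg 3: [4, 3, 2]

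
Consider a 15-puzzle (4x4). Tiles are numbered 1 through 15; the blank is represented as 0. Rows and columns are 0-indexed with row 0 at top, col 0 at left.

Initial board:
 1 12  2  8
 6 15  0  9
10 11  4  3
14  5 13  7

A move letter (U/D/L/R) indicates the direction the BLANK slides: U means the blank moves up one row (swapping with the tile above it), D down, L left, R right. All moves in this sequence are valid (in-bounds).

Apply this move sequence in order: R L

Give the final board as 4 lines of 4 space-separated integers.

After move 1 (R):
 1 12  2  8
 6 15  9  0
10 11  4  3
14  5 13  7

After move 2 (L):
 1 12  2  8
 6 15  0  9
10 11  4  3
14  5 13  7

Answer:  1 12  2  8
 6 15  0  9
10 11  4  3
14  5 13  7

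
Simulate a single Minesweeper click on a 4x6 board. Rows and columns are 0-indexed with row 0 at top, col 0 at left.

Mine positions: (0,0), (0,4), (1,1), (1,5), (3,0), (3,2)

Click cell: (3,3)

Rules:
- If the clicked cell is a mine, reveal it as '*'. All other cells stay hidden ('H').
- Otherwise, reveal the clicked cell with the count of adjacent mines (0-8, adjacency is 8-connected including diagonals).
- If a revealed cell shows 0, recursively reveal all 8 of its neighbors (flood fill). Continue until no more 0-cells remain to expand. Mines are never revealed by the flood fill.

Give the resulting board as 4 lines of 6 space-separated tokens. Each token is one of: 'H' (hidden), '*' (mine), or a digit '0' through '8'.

H H H H H H
H H H H H H
H H H H H H
H H H 1 H H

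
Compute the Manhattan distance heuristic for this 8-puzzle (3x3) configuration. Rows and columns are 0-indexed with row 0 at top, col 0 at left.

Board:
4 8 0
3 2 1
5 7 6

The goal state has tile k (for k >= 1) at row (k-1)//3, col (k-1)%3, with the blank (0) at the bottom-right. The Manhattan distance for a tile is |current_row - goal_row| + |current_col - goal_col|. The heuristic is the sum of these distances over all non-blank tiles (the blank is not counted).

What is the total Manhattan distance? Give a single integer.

Tile 4: at (0,0), goal (1,0), distance |0-1|+|0-0| = 1
Tile 8: at (0,1), goal (2,1), distance |0-2|+|1-1| = 2
Tile 3: at (1,0), goal (0,2), distance |1-0|+|0-2| = 3
Tile 2: at (1,1), goal (0,1), distance |1-0|+|1-1| = 1
Tile 1: at (1,2), goal (0,0), distance |1-0|+|2-0| = 3
Tile 5: at (2,0), goal (1,1), distance |2-1|+|0-1| = 2
Tile 7: at (2,1), goal (2,0), distance |2-2|+|1-0| = 1
Tile 6: at (2,2), goal (1,2), distance |2-1|+|2-2| = 1
Sum: 1 + 2 + 3 + 1 + 3 + 2 + 1 + 1 = 14

Answer: 14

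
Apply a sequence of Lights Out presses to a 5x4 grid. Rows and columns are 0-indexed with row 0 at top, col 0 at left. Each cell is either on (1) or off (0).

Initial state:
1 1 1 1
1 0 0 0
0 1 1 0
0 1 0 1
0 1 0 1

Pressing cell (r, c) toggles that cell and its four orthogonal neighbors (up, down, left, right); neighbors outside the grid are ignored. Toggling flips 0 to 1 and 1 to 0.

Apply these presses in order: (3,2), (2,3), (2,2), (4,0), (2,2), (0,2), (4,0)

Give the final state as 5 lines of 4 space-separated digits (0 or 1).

After press 1 at (3,2):
1 1 1 1
1 0 0 0
0 1 0 0
0 0 1 0
0 1 1 1

After press 2 at (2,3):
1 1 1 1
1 0 0 1
0 1 1 1
0 0 1 1
0 1 1 1

After press 3 at (2,2):
1 1 1 1
1 0 1 1
0 0 0 0
0 0 0 1
0 1 1 1

After press 4 at (4,0):
1 1 1 1
1 0 1 1
0 0 0 0
1 0 0 1
1 0 1 1

After press 5 at (2,2):
1 1 1 1
1 0 0 1
0 1 1 1
1 0 1 1
1 0 1 1

After press 6 at (0,2):
1 0 0 0
1 0 1 1
0 1 1 1
1 0 1 1
1 0 1 1

After press 7 at (4,0):
1 0 0 0
1 0 1 1
0 1 1 1
0 0 1 1
0 1 1 1

Answer: 1 0 0 0
1 0 1 1
0 1 1 1
0 0 1 1
0 1 1 1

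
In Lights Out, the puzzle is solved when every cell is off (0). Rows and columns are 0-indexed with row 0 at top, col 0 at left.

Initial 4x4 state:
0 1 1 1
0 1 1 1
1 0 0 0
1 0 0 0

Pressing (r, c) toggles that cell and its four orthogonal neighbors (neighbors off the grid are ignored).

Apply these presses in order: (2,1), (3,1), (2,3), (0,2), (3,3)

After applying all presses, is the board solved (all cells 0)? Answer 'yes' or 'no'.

After press 1 at (2,1):
0 1 1 1
0 0 1 1
0 1 1 0
1 1 0 0

After press 2 at (3,1):
0 1 1 1
0 0 1 1
0 0 1 0
0 0 1 0

After press 3 at (2,3):
0 1 1 1
0 0 1 0
0 0 0 1
0 0 1 1

After press 4 at (0,2):
0 0 0 0
0 0 0 0
0 0 0 1
0 0 1 1

After press 5 at (3,3):
0 0 0 0
0 0 0 0
0 0 0 0
0 0 0 0

Lights still on: 0

Answer: yes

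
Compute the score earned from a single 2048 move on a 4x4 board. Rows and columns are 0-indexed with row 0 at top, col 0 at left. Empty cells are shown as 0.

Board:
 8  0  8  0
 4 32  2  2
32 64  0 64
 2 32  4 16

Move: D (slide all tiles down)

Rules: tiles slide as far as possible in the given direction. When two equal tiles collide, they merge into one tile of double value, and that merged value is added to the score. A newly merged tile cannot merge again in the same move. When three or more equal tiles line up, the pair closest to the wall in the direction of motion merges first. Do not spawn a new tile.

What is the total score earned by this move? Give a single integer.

Answer: 0

Derivation:
Slide down:
col 0: [8, 4, 32, 2] -> [8, 4, 32, 2]  score +0 (running 0)
col 1: [0, 32, 64, 32] -> [0, 32, 64, 32]  score +0 (running 0)
col 2: [8, 2, 0, 4] -> [0, 8, 2, 4]  score +0 (running 0)
col 3: [0, 2, 64, 16] -> [0, 2, 64, 16]  score +0 (running 0)
Board after move:
 8  0  0  0
 4 32  8  2
32 64  2 64
 2 32  4 16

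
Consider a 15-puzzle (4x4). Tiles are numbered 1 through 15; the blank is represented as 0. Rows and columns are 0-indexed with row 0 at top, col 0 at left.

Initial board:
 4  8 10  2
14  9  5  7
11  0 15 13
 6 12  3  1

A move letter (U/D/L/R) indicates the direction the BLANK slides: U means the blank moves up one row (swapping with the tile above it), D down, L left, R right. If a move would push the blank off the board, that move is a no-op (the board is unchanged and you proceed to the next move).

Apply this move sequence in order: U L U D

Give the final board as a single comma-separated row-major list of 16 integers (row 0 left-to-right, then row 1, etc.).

Answer: 4, 8, 10, 2, 0, 14, 5, 7, 11, 9, 15, 13, 6, 12, 3, 1

Derivation:
After move 1 (U):
 4  8 10  2
14  0  5  7
11  9 15 13
 6 12  3  1

After move 2 (L):
 4  8 10  2
 0 14  5  7
11  9 15 13
 6 12  3  1

After move 3 (U):
 0  8 10  2
 4 14  5  7
11  9 15 13
 6 12  3  1

After move 4 (D):
 4  8 10  2
 0 14  5  7
11  9 15 13
 6 12  3  1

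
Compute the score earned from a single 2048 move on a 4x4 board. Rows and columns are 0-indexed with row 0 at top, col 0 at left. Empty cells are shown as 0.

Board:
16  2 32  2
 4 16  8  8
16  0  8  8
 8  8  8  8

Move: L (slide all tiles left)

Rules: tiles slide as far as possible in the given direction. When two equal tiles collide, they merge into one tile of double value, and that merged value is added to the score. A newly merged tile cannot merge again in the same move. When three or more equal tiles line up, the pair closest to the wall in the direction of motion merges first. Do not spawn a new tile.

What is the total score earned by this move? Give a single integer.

Answer: 64

Derivation:
Slide left:
row 0: [16, 2, 32, 2] -> [16, 2, 32, 2]  score +0 (running 0)
row 1: [4, 16, 8, 8] -> [4, 16, 16, 0]  score +16 (running 16)
row 2: [16, 0, 8, 8] -> [16, 16, 0, 0]  score +16 (running 32)
row 3: [8, 8, 8, 8] -> [16, 16, 0, 0]  score +32 (running 64)
Board after move:
16  2 32  2
 4 16 16  0
16 16  0  0
16 16  0  0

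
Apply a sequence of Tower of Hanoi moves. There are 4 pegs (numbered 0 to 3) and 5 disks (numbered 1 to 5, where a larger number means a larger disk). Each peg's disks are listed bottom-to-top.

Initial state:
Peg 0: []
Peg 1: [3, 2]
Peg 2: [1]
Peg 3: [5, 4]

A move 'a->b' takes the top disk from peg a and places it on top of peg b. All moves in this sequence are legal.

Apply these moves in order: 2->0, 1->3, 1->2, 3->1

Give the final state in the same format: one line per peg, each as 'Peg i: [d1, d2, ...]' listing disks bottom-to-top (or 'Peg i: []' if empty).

After move 1 (2->0):
Peg 0: [1]
Peg 1: [3, 2]
Peg 2: []
Peg 3: [5, 4]

After move 2 (1->3):
Peg 0: [1]
Peg 1: [3]
Peg 2: []
Peg 3: [5, 4, 2]

After move 3 (1->2):
Peg 0: [1]
Peg 1: []
Peg 2: [3]
Peg 3: [5, 4, 2]

After move 4 (3->1):
Peg 0: [1]
Peg 1: [2]
Peg 2: [3]
Peg 3: [5, 4]

Answer: Peg 0: [1]
Peg 1: [2]
Peg 2: [3]
Peg 3: [5, 4]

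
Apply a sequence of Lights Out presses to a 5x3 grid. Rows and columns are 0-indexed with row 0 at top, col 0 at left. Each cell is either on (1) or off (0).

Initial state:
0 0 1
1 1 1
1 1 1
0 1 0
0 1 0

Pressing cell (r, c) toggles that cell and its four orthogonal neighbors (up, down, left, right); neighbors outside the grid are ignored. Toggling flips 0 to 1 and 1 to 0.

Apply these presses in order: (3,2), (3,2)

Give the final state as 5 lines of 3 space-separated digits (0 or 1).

After press 1 at (3,2):
0 0 1
1 1 1
1 1 0
0 0 1
0 1 1

After press 2 at (3,2):
0 0 1
1 1 1
1 1 1
0 1 0
0 1 0

Answer: 0 0 1
1 1 1
1 1 1
0 1 0
0 1 0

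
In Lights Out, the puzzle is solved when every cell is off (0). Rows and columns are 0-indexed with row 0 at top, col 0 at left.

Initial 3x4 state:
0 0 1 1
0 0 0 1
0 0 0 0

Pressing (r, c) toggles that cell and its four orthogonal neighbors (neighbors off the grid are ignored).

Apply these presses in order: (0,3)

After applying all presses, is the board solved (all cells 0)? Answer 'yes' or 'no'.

After press 1 at (0,3):
0 0 0 0
0 0 0 0
0 0 0 0

Lights still on: 0

Answer: yes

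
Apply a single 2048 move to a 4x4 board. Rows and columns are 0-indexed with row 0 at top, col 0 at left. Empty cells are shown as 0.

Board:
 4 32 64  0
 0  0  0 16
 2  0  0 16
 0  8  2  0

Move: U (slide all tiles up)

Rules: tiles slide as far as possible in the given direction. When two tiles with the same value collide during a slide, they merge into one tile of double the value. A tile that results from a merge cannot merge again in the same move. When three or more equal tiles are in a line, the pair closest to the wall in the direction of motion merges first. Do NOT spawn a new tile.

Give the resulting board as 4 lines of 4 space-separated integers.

Slide up:
col 0: [4, 0, 2, 0] -> [4, 2, 0, 0]
col 1: [32, 0, 0, 8] -> [32, 8, 0, 0]
col 2: [64, 0, 0, 2] -> [64, 2, 0, 0]
col 3: [0, 16, 16, 0] -> [32, 0, 0, 0]

Answer:  4 32 64 32
 2  8  2  0
 0  0  0  0
 0  0  0  0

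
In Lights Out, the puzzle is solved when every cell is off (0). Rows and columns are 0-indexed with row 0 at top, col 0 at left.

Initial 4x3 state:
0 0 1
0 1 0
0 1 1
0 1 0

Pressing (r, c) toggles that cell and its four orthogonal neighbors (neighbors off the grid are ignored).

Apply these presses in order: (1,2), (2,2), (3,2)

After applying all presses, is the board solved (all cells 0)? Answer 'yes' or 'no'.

After press 1 at (1,2):
0 0 0
0 0 1
0 1 0
0 1 0

After press 2 at (2,2):
0 0 0
0 0 0
0 0 1
0 1 1

After press 3 at (3,2):
0 0 0
0 0 0
0 0 0
0 0 0

Lights still on: 0

Answer: yes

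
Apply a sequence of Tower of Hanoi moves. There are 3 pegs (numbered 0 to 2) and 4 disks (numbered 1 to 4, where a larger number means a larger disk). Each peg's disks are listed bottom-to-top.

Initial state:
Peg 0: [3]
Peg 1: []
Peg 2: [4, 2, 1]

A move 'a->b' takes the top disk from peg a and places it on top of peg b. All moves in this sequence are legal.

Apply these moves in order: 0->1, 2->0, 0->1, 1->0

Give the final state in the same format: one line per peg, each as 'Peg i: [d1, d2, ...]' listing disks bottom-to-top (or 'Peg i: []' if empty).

Answer: Peg 0: [1]
Peg 1: [3]
Peg 2: [4, 2]

Derivation:
After move 1 (0->1):
Peg 0: []
Peg 1: [3]
Peg 2: [4, 2, 1]

After move 2 (2->0):
Peg 0: [1]
Peg 1: [3]
Peg 2: [4, 2]

After move 3 (0->1):
Peg 0: []
Peg 1: [3, 1]
Peg 2: [4, 2]

After move 4 (1->0):
Peg 0: [1]
Peg 1: [3]
Peg 2: [4, 2]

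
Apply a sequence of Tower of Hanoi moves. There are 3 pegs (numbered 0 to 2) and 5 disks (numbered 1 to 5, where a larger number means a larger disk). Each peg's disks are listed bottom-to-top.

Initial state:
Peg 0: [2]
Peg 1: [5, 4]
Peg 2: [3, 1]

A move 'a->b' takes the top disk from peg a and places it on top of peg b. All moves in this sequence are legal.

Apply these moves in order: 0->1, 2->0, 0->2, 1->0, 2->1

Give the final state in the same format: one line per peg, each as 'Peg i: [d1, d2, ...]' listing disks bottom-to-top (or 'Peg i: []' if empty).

After move 1 (0->1):
Peg 0: []
Peg 1: [5, 4, 2]
Peg 2: [3, 1]

After move 2 (2->0):
Peg 0: [1]
Peg 1: [5, 4, 2]
Peg 2: [3]

After move 3 (0->2):
Peg 0: []
Peg 1: [5, 4, 2]
Peg 2: [3, 1]

After move 4 (1->0):
Peg 0: [2]
Peg 1: [5, 4]
Peg 2: [3, 1]

After move 5 (2->1):
Peg 0: [2]
Peg 1: [5, 4, 1]
Peg 2: [3]

Answer: Peg 0: [2]
Peg 1: [5, 4, 1]
Peg 2: [3]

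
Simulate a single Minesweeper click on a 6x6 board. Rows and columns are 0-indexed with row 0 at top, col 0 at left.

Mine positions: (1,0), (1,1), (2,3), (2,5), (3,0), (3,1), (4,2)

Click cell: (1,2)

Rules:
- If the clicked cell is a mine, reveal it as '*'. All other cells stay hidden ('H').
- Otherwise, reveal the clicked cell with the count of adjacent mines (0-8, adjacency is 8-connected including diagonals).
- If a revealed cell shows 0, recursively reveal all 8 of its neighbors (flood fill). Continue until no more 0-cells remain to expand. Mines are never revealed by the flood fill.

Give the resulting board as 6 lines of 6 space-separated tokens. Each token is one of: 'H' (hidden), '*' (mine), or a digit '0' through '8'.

H H H H H H
H H 2 H H H
H H H H H H
H H H H H H
H H H H H H
H H H H H H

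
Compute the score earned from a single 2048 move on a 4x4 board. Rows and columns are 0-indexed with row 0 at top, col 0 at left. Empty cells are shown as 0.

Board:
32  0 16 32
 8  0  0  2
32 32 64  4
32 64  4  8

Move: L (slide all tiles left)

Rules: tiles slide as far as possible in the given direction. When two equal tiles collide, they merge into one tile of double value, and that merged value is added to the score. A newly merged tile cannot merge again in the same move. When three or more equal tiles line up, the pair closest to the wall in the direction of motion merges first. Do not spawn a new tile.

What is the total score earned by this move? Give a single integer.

Answer: 64

Derivation:
Slide left:
row 0: [32, 0, 16, 32] -> [32, 16, 32, 0]  score +0 (running 0)
row 1: [8, 0, 0, 2] -> [8, 2, 0, 0]  score +0 (running 0)
row 2: [32, 32, 64, 4] -> [64, 64, 4, 0]  score +64 (running 64)
row 3: [32, 64, 4, 8] -> [32, 64, 4, 8]  score +0 (running 64)
Board after move:
32 16 32  0
 8  2  0  0
64 64  4  0
32 64  4  8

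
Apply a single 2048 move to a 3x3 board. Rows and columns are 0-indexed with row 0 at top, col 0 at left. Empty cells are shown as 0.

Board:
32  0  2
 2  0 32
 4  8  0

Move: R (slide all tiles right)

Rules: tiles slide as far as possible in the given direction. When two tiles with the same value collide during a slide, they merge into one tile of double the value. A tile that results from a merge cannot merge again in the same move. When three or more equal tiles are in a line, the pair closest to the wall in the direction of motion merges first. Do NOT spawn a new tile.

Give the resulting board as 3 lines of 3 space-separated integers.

Slide right:
row 0: [32, 0, 2] -> [0, 32, 2]
row 1: [2, 0, 32] -> [0, 2, 32]
row 2: [4, 8, 0] -> [0, 4, 8]

Answer:  0 32  2
 0  2 32
 0  4  8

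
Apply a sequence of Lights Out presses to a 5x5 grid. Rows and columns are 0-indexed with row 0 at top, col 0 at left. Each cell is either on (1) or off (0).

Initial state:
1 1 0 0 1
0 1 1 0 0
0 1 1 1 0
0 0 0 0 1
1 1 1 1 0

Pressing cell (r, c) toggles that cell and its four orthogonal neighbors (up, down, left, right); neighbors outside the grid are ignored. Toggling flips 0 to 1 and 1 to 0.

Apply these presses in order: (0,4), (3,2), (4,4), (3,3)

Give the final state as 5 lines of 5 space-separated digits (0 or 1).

After press 1 at (0,4):
1 1 0 1 0
0 1 1 0 1
0 1 1 1 0
0 0 0 0 1
1 1 1 1 0

After press 2 at (3,2):
1 1 0 1 0
0 1 1 0 1
0 1 0 1 0
0 1 1 1 1
1 1 0 1 0

After press 3 at (4,4):
1 1 0 1 0
0 1 1 0 1
0 1 0 1 0
0 1 1 1 0
1 1 0 0 1

After press 4 at (3,3):
1 1 0 1 0
0 1 1 0 1
0 1 0 0 0
0 1 0 0 1
1 1 0 1 1

Answer: 1 1 0 1 0
0 1 1 0 1
0 1 0 0 0
0 1 0 0 1
1 1 0 1 1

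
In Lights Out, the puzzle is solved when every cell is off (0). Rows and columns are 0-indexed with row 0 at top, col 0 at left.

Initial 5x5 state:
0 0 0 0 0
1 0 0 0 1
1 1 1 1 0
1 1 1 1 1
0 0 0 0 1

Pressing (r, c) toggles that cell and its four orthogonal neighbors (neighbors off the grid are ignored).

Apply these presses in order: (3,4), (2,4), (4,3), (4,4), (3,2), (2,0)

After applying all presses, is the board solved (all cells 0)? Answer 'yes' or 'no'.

Answer: yes

Derivation:
After press 1 at (3,4):
0 0 0 0 0
1 0 0 0 1
1 1 1 1 1
1 1 1 0 0
0 0 0 0 0

After press 2 at (2,4):
0 0 0 0 0
1 0 0 0 0
1 1 1 0 0
1 1 1 0 1
0 0 0 0 0

After press 3 at (4,3):
0 0 0 0 0
1 0 0 0 0
1 1 1 0 0
1 1 1 1 1
0 0 1 1 1

After press 4 at (4,4):
0 0 0 0 0
1 0 0 0 0
1 1 1 0 0
1 1 1 1 0
0 0 1 0 0

After press 5 at (3,2):
0 0 0 0 0
1 0 0 0 0
1 1 0 0 0
1 0 0 0 0
0 0 0 0 0

After press 6 at (2,0):
0 0 0 0 0
0 0 0 0 0
0 0 0 0 0
0 0 0 0 0
0 0 0 0 0

Lights still on: 0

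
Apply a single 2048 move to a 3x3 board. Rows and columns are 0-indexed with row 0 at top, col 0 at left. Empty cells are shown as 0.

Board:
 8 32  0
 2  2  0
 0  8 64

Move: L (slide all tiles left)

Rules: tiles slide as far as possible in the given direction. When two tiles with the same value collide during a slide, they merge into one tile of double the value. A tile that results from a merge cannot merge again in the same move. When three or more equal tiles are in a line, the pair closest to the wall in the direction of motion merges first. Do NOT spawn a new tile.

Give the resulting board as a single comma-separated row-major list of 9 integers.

Answer: 8, 32, 0, 4, 0, 0, 8, 64, 0

Derivation:
Slide left:
row 0: [8, 32, 0] -> [8, 32, 0]
row 1: [2, 2, 0] -> [4, 0, 0]
row 2: [0, 8, 64] -> [8, 64, 0]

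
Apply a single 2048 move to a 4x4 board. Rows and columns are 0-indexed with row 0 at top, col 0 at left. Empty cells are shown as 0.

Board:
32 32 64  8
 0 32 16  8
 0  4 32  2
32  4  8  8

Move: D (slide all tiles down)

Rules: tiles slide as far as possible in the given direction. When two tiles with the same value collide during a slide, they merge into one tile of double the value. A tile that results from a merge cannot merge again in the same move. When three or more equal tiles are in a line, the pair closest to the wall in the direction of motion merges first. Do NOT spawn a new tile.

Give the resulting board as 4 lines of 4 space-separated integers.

Slide down:
col 0: [32, 0, 0, 32] -> [0, 0, 0, 64]
col 1: [32, 32, 4, 4] -> [0, 0, 64, 8]
col 2: [64, 16, 32, 8] -> [64, 16, 32, 8]
col 3: [8, 8, 2, 8] -> [0, 16, 2, 8]

Answer:  0  0 64  0
 0  0 16 16
 0 64 32  2
64  8  8  8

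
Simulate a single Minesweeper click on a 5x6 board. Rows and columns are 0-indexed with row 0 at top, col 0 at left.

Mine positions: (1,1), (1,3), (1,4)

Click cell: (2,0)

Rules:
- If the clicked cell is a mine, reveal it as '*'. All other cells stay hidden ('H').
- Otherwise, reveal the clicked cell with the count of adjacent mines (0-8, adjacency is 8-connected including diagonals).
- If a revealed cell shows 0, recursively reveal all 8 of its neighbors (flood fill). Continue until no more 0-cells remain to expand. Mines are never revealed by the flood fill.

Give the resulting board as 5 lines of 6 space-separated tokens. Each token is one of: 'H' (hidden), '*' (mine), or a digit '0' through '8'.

H H H H H H
H H H H H H
1 H H H H H
H H H H H H
H H H H H H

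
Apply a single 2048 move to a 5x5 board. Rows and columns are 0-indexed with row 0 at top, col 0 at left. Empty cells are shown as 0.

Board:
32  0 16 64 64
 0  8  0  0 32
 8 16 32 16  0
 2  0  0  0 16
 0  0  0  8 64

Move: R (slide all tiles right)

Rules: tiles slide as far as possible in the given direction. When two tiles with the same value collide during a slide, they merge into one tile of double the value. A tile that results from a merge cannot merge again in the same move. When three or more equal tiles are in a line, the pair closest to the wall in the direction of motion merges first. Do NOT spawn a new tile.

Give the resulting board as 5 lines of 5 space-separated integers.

Slide right:
row 0: [32, 0, 16, 64, 64] -> [0, 0, 32, 16, 128]
row 1: [0, 8, 0, 0, 32] -> [0, 0, 0, 8, 32]
row 2: [8, 16, 32, 16, 0] -> [0, 8, 16, 32, 16]
row 3: [2, 0, 0, 0, 16] -> [0, 0, 0, 2, 16]
row 4: [0, 0, 0, 8, 64] -> [0, 0, 0, 8, 64]

Answer:   0   0  32  16 128
  0   0   0   8  32
  0   8  16  32  16
  0   0   0   2  16
  0   0   0   8  64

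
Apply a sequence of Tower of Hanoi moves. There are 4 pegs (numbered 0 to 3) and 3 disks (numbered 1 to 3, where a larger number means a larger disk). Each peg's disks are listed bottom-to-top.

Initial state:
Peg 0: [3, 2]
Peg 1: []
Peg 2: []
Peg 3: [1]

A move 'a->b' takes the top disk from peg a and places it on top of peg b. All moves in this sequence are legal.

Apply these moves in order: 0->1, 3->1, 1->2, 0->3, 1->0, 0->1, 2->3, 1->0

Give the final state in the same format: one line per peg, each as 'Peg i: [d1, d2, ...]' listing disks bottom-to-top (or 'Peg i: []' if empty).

Answer: Peg 0: [2]
Peg 1: []
Peg 2: []
Peg 3: [3, 1]

Derivation:
After move 1 (0->1):
Peg 0: [3]
Peg 1: [2]
Peg 2: []
Peg 3: [1]

After move 2 (3->1):
Peg 0: [3]
Peg 1: [2, 1]
Peg 2: []
Peg 3: []

After move 3 (1->2):
Peg 0: [3]
Peg 1: [2]
Peg 2: [1]
Peg 3: []

After move 4 (0->3):
Peg 0: []
Peg 1: [2]
Peg 2: [1]
Peg 3: [3]

After move 5 (1->0):
Peg 0: [2]
Peg 1: []
Peg 2: [1]
Peg 3: [3]

After move 6 (0->1):
Peg 0: []
Peg 1: [2]
Peg 2: [1]
Peg 3: [3]

After move 7 (2->3):
Peg 0: []
Peg 1: [2]
Peg 2: []
Peg 3: [3, 1]

After move 8 (1->0):
Peg 0: [2]
Peg 1: []
Peg 2: []
Peg 3: [3, 1]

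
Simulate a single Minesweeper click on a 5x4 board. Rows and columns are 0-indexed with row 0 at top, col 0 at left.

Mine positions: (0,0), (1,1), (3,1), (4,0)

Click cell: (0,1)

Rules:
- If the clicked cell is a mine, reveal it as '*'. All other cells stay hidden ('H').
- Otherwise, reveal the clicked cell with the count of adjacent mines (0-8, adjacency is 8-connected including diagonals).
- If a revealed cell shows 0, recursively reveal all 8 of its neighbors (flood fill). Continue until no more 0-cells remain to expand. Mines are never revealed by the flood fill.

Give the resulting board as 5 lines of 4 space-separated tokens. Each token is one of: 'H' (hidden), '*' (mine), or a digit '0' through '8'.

H 2 H H
H H H H
H H H H
H H H H
H H H H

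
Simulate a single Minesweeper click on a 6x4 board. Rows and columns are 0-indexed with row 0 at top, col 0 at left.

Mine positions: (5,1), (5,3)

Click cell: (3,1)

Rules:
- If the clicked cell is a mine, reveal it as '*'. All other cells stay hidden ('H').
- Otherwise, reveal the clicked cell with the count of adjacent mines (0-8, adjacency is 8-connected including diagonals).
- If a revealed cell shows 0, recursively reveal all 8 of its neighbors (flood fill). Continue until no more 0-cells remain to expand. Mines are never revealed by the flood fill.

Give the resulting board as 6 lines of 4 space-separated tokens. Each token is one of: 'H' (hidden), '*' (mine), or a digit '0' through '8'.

0 0 0 0
0 0 0 0
0 0 0 0
0 0 0 0
1 1 2 1
H H H H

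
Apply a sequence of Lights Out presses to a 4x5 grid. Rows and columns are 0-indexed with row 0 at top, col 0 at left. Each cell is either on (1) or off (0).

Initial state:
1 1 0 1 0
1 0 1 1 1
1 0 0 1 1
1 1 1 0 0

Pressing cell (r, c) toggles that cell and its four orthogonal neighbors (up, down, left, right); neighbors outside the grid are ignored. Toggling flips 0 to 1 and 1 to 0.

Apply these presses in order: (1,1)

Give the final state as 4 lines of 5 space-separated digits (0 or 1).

Answer: 1 0 0 1 0
0 1 0 1 1
1 1 0 1 1
1 1 1 0 0

Derivation:
After press 1 at (1,1):
1 0 0 1 0
0 1 0 1 1
1 1 0 1 1
1 1 1 0 0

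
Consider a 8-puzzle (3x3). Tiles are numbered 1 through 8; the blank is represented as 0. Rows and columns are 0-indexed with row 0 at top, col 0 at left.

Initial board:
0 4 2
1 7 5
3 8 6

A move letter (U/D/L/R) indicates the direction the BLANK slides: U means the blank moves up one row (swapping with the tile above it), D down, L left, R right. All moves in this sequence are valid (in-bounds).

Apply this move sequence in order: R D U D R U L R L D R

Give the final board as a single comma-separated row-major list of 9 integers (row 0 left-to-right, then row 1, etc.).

After move 1 (R):
4 0 2
1 7 5
3 8 6

After move 2 (D):
4 7 2
1 0 5
3 8 6

After move 3 (U):
4 0 2
1 7 5
3 8 6

After move 4 (D):
4 7 2
1 0 5
3 8 6

After move 5 (R):
4 7 2
1 5 0
3 8 6

After move 6 (U):
4 7 0
1 5 2
3 8 6

After move 7 (L):
4 0 7
1 5 2
3 8 6

After move 8 (R):
4 7 0
1 5 2
3 8 6

After move 9 (L):
4 0 7
1 5 2
3 8 6

After move 10 (D):
4 5 7
1 0 2
3 8 6

After move 11 (R):
4 5 7
1 2 0
3 8 6

Answer: 4, 5, 7, 1, 2, 0, 3, 8, 6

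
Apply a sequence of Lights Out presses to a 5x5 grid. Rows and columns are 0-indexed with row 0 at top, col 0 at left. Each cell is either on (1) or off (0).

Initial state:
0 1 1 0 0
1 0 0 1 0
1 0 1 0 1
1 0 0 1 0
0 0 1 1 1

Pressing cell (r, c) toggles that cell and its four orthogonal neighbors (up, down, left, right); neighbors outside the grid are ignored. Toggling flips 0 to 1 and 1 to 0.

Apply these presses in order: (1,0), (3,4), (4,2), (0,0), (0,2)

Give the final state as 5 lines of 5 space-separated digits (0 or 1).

After press 1 at (1,0):
1 1 1 0 0
0 1 0 1 0
0 0 1 0 1
1 0 0 1 0
0 0 1 1 1

After press 2 at (3,4):
1 1 1 0 0
0 1 0 1 0
0 0 1 0 0
1 0 0 0 1
0 0 1 1 0

After press 3 at (4,2):
1 1 1 0 0
0 1 0 1 0
0 0 1 0 0
1 0 1 0 1
0 1 0 0 0

After press 4 at (0,0):
0 0 1 0 0
1 1 0 1 0
0 0 1 0 0
1 0 1 0 1
0 1 0 0 0

After press 5 at (0,2):
0 1 0 1 0
1 1 1 1 0
0 0 1 0 0
1 0 1 0 1
0 1 0 0 0

Answer: 0 1 0 1 0
1 1 1 1 0
0 0 1 0 0
1 0 1 0 1
0 1 0 0 0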